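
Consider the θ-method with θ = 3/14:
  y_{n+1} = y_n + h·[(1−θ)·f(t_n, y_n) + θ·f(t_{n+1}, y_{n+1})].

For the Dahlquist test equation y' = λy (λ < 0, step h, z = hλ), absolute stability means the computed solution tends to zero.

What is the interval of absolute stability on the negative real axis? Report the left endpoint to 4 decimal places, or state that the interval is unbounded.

(-3.5000, 0).

On y'=λy, z=hλ:
  y_{n+1} = y_n + z·[11/14·y_n + 3/14·y_{n+1}] ⇒ (1 − 3/14z)y_{n+1} = (1 + 11/14z)y_n
  so R(z) = (1 + 11/14z)/(1 − 3/14z).

Solve |R(x)|<1 on ℝ⁻.
x=-1.71: |R|=0.2514
R=−1: 1+11/14x = −1+3/14x ⇒ -4/7x=2 ⇒ x=2/(-4/7)=-3.5000
Confirm numerically:
  x=-2.530: |R|=0.64057 <1
  x=-2.479: |R|=0.61898 <1
  x=-2.201: |R|=0.49561 <1
  x=-1.683: |R|=0.23692 <1
  x=-4.006: |R|=1.15558 >1
  x=-3.887: |R|=1.12065 >1
Stable set (-3.5000, 0).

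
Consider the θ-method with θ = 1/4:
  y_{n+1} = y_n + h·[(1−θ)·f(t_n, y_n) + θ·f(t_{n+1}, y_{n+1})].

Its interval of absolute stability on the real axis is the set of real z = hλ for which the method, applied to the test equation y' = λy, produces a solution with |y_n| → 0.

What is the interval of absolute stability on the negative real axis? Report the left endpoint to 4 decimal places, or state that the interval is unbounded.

Set f=λy, z=hλ:
  y_{n+1} = y_n + z·[3/4·y_n + 1/4·y_{n+1}] ⇒ (1 − 1/4z)y_{n+1} = (1 + 3/4z)y_n
  Hence R(z) = (1 + 3/4z)/(1 − 1/4z).

Find x<0 with |R(x)|<1.
x=-1.17: |R|=0.0948
R=−1: 1+3/4x = −1+1/4x ⇒ -1/2x=2 ⇒ x=2/(-1/2)=-4.0000
Confirm numerically:
  x=-3.344: |R|=0.82135 <1
  x=-2.523: |R|=0.54714 <1
  x=-2.359: |R|=0.48388 <1
  x=-1.838: |R|=0.25934 <1
  x=-4.210: |R|=1.05116 >1
  x=-4.209: |R|=1.05092 >1
Stable set (-4.0000, 0).

(-4.0000, 0).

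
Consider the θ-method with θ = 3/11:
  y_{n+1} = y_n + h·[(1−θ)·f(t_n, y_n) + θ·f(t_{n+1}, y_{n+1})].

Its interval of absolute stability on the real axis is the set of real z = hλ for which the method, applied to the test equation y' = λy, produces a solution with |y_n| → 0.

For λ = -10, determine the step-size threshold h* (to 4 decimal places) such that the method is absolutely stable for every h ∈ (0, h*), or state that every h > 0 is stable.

(-4.4000,0); λ=-10 ⇒ h* = (22/5)/10 = 0.4400.

Set f=λy, z=hλ:
  y_{n+1} = y_n + z·[8/11·y_n + 3/11·y_{n+1}] ⇒ (1 − 3/11z)y_{n+1} = (1 + 8/11z)y_n
  Hence R(z) = (1 + 8/11z)/(1 − 3/11z).

Need |R(x)|<1, x<0.
x=-1.75: |R|=0.1846
R=−1: 1+8/11x = −1+3/11x ⇒ -5/11x=2 ⇒ x=2/(-5/11)=-4.4000
Confirm numerically:
  x=-2.845: |R|=0.60200 <1
  x=-2.663: |R|=0.54263 <1
  x=-2.261: |R|=0.39858 <1
  x=-1.915: |R|=0.25799 <1
  x=-4.684: |R|=1.05668 >1
  x=-4.522: |R|=1.02483 >1
So |R|<1 on (-4.4000, 0).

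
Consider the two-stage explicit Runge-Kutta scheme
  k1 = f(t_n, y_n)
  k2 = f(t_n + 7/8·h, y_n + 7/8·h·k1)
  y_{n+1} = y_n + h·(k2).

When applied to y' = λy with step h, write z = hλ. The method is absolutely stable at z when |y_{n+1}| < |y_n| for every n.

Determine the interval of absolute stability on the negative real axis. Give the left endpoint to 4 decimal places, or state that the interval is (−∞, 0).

z∈(-1.1429,0).

Set f=λy, z=hλ:
  k1=λy_n ⇒ h·k1=z·y_n;  k2=λ(1+7/8z)y_n ⇒ h·k2=z(1+7/8z)y_n
  y_{n+1}/y_n = 1 + z(1+7/8z) = 1 + z + 7/8z²
  R(z) = 1 + z + 7/8z².

Boundary: |R(x)|=1, x<0.
x=-1.38: |R|=1.2864
R=1: x+7/8x²=0 ⇒ x=−8/7=-1.1429; min R=1−1/(4·7/8)=0.7143>−1
Confirm numerically:
  x=-0.919: |R|=0.81999 <1
  x=-0.832: |R|=0.77370 <1
  x=-0.540: |R|=0.71515 <1
  x=-0.466: |R|=0.72401 <1
  x=-1.655: |R|=1.74165 >1
  x=-1.568: |R|=1.58330 >1
  x=-1.168: |R|=1.02570 >1
Stable set (-1.1429, 0).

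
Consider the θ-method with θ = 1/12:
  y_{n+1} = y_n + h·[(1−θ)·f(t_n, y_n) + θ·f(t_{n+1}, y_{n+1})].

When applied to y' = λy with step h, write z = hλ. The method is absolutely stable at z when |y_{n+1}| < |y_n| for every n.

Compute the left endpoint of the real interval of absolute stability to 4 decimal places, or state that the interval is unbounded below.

left endpoint -2.4000.

On y'=λy, z=hλ:
  y_{n+1} = y_n + z·[11/12·y_n + 1/12·y_{n+1}] ⇒ (1 − 1/12z)y_{n+1} = (1 + 11/12z)y_n
  ⇒ R(z) = (1 + 11/12z)/(1 − 1/12z).

Solve |R(x)|<1 on ℝ⁻.
x=-1.07: |R|=0.0176
R=−1: 1+11/12x = −1+1/12x ⇒ -5/6x=2 ⇒ x=2/(-5/6)=-2.4000
Confirm numerically:
  x=-2.307: |R|=0.93500 <1
  x=-2.200: |R|=0.85915 <1
  x=-2.160: |R|=0.83051 <1
  x=-1.137: |R|=0.03859 <1
  x=-2.752: |R|=1.23861 >1
  x=-2.544: |R|=1.09901 >1
So |R|<1 on (-2.4000, 0).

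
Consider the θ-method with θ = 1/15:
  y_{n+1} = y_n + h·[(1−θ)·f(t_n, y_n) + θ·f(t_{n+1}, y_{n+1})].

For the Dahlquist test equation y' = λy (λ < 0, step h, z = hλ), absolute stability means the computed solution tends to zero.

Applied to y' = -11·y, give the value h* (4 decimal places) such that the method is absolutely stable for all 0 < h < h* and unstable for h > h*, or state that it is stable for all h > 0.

With y'=λy (z=hλ):
  y_{n+1} = y_n + z·[14/15·y_n + 1/15·y_{n+1}] ⇒ (1 − 1/15z)y_{n+1} = (1 + 14/15z)y_n
  Hence R(z) = (1 + 14/15z)/(1 − 1/15z).

Boundary: |R(x)|=1, x<0.
x=-0.7: |R|=0.3312
R=−1: 1+14/15x = −1+1/15x ⇒ -13/15x=2 ⇒ x=2/(-13/15)=-2.3077
Confirm numerically:
  x=-2.219: |R|=0.93304 <1
  x=-1.238: |R|=0.14361 <1
  x=-1.037: |R|=0.03006 <1
  x=-2.785: |R|=1.34889 >1
  x=-2.763: |R|=1.33322 >1
So |R|<1 on (-2.3077, 0).

(-2.3077,0); λ=-11 ⇒ h* = (30/13)/11 = 0.2098.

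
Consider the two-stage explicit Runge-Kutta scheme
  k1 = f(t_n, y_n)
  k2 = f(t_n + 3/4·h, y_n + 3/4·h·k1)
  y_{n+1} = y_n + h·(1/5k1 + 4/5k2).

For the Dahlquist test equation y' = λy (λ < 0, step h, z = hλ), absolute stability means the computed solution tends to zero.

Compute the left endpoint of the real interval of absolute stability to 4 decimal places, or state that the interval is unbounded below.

z* = -1.6667.

On y'=λy, z=hλ:
  k1=λy_n ⇒ h·k1=z·y_n;  k2=λ(1+3/4z)y_n ⇒ h·k2=z(1+3/4z)y_n
  y_{n+1}/y_n = 1 + 1/5z + 4/5z(1+3/4z) = 1 + z + 3/5z²
  so R(z) = 1 + z + 3/5z².

Boundary: |R(x)|=1, x<0.
x=-0.91: |R|=0.5869
R=1: x+3/5x²=0 ⇒ x=−5/3=-1.6667; min R=1−1/(4·3/5)=0.5833>−1
Confirm numerically:
  x=-1.538: |R|=0.88127 <1
  x=-1.349: |R|=0.74288 <1
  x=-1.145: |R|=0.64161 <1
  x=-1.983: |R|=1.37637 >1
  x=-1.857: |R|=1.21207 >1
Interval (-1.6667, 0).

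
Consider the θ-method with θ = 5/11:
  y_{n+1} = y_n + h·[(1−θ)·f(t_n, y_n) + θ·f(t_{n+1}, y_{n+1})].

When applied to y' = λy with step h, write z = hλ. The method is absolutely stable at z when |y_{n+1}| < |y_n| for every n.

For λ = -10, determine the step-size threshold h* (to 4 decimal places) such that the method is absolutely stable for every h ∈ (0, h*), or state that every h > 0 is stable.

With y'=λy (z=hλ):
  y_{n+1} = y_n + z·[6/11·y_n + 5/11·y_{n+1}] ⇒ (1 − 5/11z)y_{n+1} = (1 + 6/11z)y_n
  Hence R(z) = (1 + 6/11z)/(1 − 5/11z).

Boundary: |R(x)|=1, x<0.
x=-1.37: |R|=0.1557
R=−1: 1+6/11x = −1+5/11x ⇒ -1/11x=2 ⇒ x=2/(-1/11)=-22.0000
Confirm numerically:
  x=-21.133: |R|=0.99257 <1
  x=-15.615: |R|=0.92832 <1
  x=-14.974: |R|=0.91818 <1
  x=-9.352: |R|=0.78102 <1
  x=-22.535: |R|=1.00433 >1
  x=-22.341: |R|=1.00278 >1
  x=-22.287: |R|=1.00234 >1
Interval (-22.0000, 0).

(-22.0000,0); λ=-10 ⇒ h* = (22)/10 = 2.2000.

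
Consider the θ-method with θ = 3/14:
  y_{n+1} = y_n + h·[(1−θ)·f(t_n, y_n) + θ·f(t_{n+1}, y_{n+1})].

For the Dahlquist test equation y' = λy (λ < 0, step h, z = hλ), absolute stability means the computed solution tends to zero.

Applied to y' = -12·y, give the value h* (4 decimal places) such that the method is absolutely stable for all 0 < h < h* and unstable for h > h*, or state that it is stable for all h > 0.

Test eqn y'=λy, z=hλ:
  y_{n+1} = y_n + z·[11/14·y_n + 3/14·y_{n+1}] ⇒ (1 − 3/14z)y_{n+1} = (1 + 11/14z)y_n
  Hence R(z) = (1 + 11/14z)/(1 − 3/14z).

Find x<0 with |R(x)|<1.
x=-0.42: |R|=0.6147
R=−1: 1+11/14x = −1+3/14x ⇒ -4/7x=2 ⇒ x=2/(-4/7)=-3.5000
Confirm numerically:
  x=-3.305: |R|=0.93477 <1
  x=-2.747: |R|=0.72915 <1
  x=-1.912: |R|=0.35630 <1
  x=-1.677: |R|=0.23367 <1
  x=-3.928: |R|=1.13280 >1
  x=-3.772: |R|=1.08595 >1
  x=-3.733: |R|=1.07397 >1
Stable set (-3.5000, 0).

(-3.5000,0); λ=-12 ⇒ h* = (7/2)/12 = 0.2917.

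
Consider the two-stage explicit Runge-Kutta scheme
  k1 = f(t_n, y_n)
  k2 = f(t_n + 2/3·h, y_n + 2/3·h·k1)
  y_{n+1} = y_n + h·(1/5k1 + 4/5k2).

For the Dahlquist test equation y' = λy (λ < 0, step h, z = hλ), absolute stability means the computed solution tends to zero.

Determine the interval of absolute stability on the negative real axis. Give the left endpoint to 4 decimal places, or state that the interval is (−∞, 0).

On y'=λy, z=hλ:
  k1=λy_n ⇒ h·k1=z·y_n;  k2=λ(1+2/3z)y_n ⇒ h·k2=z(1+2/3z)y_n
  y_{n+1}/y_n = 1 + 1/5z + 4/5z(1+2/3z) = 1 + z + 8/15z²
  R(z) = 1 + z + 8/15z².

Find x<0 with |R(x)|<1.
x=-1.03: |R|=0.5358
R=1: x+8/15x²=0 ⇒ x=−15/8=-1.8750; min R=1−1/(4·8/15)=0.5312>−1
Confirm numerically:
  x=-1.817: |R|=0.94379 <1
  x=-1.813: |R|=0.94005 <1
  x=-1.106: |R|=0.54639 <1
  x=-0.979: |R|=0.53217 <1
  x=-2.162: |R|=1.33093 >1
  x=-2.022: |R|=1.15852 >1
So |R|<1 on (-1.8750, 0).

(-1.8750, 0).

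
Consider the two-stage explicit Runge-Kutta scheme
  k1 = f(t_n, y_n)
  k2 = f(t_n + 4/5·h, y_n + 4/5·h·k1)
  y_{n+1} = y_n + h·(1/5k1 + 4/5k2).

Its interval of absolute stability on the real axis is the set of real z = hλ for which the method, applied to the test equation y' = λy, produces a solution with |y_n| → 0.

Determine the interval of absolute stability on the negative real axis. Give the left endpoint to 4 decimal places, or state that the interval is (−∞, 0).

(-1.5625, 0).

Test eqn y'=λy, z=hλ:
  k1=λy_n ⇒ h·k1=z·y_n;  k2=λ(1+4/5z)y_n ⇒ h·k2=z(1+4/5z)y_n
  y_{n+1}/y_n = 1 + 1/5z + 4/5z(1+4/5z) = 1 + z + 16/25z²
  R(z) = 1 + z + 16/25z².

Boundary: |R(x)|=1, x<0.
x=-1.22: |R|=0.7326
R=1: x+16/25x²=0 ⇒ x=−25/16=-1.5625; min R=1−1/(4·16/25)=0.6094>−1
Confirm numerically:
  x=-1.358: |R|=0.82226 <1
  x=-0.845: |R|=0.61198 <1
  x=-0.801: |R|=0.60962 <1
  x=-0.782: |R|=0.60938 <1
  x=-2.152: |R|=1.81191 >1
  x=-1.815: |R|=1.29330 >1
  x=-1.798: |R|=1.27099 >1
Stable set (-1.5625, 0).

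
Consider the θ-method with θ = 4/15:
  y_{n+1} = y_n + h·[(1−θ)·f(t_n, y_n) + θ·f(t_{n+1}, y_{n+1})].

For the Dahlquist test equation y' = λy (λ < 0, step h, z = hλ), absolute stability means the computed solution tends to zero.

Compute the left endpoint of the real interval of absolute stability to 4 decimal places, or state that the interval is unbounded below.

Set f=λy, z=hλ:
  y_{n+1} = y_n + z·[11/15·y_n + 4/15·y_{n+1}] ⇒ (1 − 4/15z)y_{n+1} = (1 + 11/15z)y_n
  so R(z) = (1 + 11/15z)/(1 − 4/15z).

Find x<0 with |R(x)|<1.
x=-0.71: |R|=0.4030
R=−1: 1+11/15x = −1+4/15x ⇒ -7/15x=2 ⇒ x=2/(-7/15)=-4.2857
Confirm numerically:
  x=-3.990: |R|=0.93314 <1
  x=-2.866: |R|=0.62447 <1
  x=-2.817: |R|=0.60861 <1
  x=-4.590: |R|=1.06385 >1
  x=-4.514: |R|=1.04834 >1
  x=-4.473: |R|=1.03986 >1
So |R|<1 on (-4.2857, 0).

left endpoint -4.2857.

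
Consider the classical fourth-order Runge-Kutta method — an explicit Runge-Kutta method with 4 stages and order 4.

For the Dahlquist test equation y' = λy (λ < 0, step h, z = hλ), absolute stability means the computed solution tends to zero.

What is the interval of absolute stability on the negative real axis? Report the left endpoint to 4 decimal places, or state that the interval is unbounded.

Test eqn y'=λy, z=hλ:
  order 4, 4-stage ⇒ R(z)=1+z+z^2/2+z^3/6+z^4/24
  (e.g. R(-0.32)=0.72618, |R|=0.72618)

Boundary: |R(x)|=1, x<0.
x=-0.32: |R|=0.7262
|R(-1.88)|=0.3003 |R(-1.83)|=0.2903 |R(-1.13)|=0.3359
Bisect:
  x_lo=-3.2371 |R|=1.9242  x_hi=-0.2439 |R|=0.7835
  mid=-1.74054 |R|=0.27778 →hi
  mid=-2.48884 |R|=0.63762 →hi
  mid=-2.86300 |R|=1.12361 →lo
  mid=-2.67592 |R|=0.84724 →hi
  mid=-2.76946 |R|=0.97639 →hi
  mid=-2.81623 |R|=1.04765 →lo
  mid=-2.79284 |R|=1.01144 →lo
  mid=-2.78115 |R|=0.99377 →hi
  mid=-2.78700 |R|=1.00257 →lo
  ...
  [-2.78535,-2.78517] ⇒ x*=-2.7853
Stable set (-2.7853, 0).

(-2.7853, 0).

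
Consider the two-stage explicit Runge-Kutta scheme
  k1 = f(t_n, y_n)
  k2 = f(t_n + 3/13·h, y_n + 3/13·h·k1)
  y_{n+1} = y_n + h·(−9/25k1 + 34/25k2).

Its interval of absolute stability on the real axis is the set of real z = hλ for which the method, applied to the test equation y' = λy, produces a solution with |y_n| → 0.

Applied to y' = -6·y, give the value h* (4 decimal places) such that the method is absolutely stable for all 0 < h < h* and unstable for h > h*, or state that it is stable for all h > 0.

(-3.1863,0); λ=-6 ⇒ h* = (325/102)/6 = 0.5310.

Set f=λy, z=hλ:
  k1=λy_n ⇒ h·k1=z·y_n;  k2=λ(1+3/13z)y_n ⇒ h·k2=z(1+3/13z)y_n
  y_{n+1}/y_n = 1 − 9/25z + 34/25z(1+3/13z) = 1 + z + 102/325z²
  ⇒ R(z) = 1 + z + 102/325z².

Need |R(x)|<1, x<0.
x=-0.51: |R|=0.5716
R=1: x+102/325x²=0 ⇒ x=−325/102=-3.1863; min R=1−1/(4·102/325)=0.2034>−1
Confirm numerically:
  x=-3.083: |R|=0.90007 <1
  x=-2.205: |R|=0.32093 <1
  x=-1.897: |R|=0.23241 <1
  x=-1.576: |R|=0.20352 <1
  x=-3.388: |R|=1.21450 >1
  x=-3.387: |R|=1.21337 >1
  x=-3.362: |R|=1.18542 >1
Interval (-3.1863, 0).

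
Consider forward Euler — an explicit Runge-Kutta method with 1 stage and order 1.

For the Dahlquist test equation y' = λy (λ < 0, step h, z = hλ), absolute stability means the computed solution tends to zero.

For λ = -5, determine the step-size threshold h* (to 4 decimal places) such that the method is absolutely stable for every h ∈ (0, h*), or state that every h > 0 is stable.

(-2.0000,0); λ=-5 ⇒ h* = 0.4000.

With y'=λy (z=hλ):
  order 1, 1-stage ⇒ R(z)=1+z
  (e.g. R(-0.62)=0.38000, |R|=0.38000)

Solve |R(x)|<1 on ℝ⁻.
x=-0.62: |R|=0.3800
|R(-2.3)|=1.3000 |R(-2.26)|=1.2600 |R(-0.79)|=0.2100
Bisect:
  x_lo=-2.7996 |R|=1.7996  x_hi=-0.1347 |R|=0.8653
  mid=-1.46717 |R|=0.46717 →hi
  mid=-2.13338 |R|=1.13338 →lo
  mid=-1.80028 |R|=0.80028 →hi
  mid=-1.96683 |R|=0.96683 →hi
  mid=-2.05011 |R|=1.05011 →lo
  mid=-2.00847 |R|=1.00847 →lo
  mid=-1.98765 |R|=0.98765 →hi
  mid=-1.99806 |R|=0.99806 →hi
  mid=-2.00326 |R|=1.00326 →lo
  ...
  [-2.00001,-1.99985] ⇒ x*=-2.0000
So |R|<1 on (-2.0000, 0).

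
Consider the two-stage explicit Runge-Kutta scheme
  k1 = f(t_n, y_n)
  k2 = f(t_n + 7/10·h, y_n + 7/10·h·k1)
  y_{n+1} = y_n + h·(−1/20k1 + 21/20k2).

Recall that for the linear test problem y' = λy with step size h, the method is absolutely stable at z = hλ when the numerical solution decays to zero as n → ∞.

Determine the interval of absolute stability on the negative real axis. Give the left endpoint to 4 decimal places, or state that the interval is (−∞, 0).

With y'=λy (z=hλ):
  k1=λy_n ⇒ h·k1=z·y_n;  k2=λ(1+7/10z)y_n ⇒ h·k2=z(1+7/10z)y_n
  y_{n+1}/y_n = 1 − 1/20z + 21/20z(1+7/10z) = 1 + z + 147/200z²
  so R(z) = 1 + z + 147/200z².

Need |R(x)|<1, x<0.
x=-1.66: |R|=1.3654
R=1: x+147/200x²=0 ⇒ x=−200/147=-1.3605; min R=1−1/(4·147/200)=0.6599>−1
Confirm numerically:
  x=-1.134: |R|=0.81118 <1
  x=-0.742: |R|=0.66266 <1
  x=-0.731: |R|=0.66176 <1
  x=-1.560: |R|=1.22870 >1
  x=-1.403: |R|=1.04378 >1
So |R|<1 on (-1.3605, 0).

(-1.3605, 0).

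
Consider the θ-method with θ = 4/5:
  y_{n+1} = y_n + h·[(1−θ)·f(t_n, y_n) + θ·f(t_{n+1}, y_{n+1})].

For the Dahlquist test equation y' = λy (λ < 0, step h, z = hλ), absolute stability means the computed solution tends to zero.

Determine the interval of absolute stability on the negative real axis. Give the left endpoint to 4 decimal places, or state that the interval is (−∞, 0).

On y'=λy, z=hλ:
  y_{n+1} = y_n + z·[1/5·y_n + 4/5·y_{n+1}] ⇒ (1 − 4/5z)y_{n+1} = (1 + 1/5z)y_n
  R(z) = (1 + 1/5z)/(1 − 4/5z).

Need |R(x)|<1, x<0.
x=-1.39: |R|=0.3419
x=-2: |R|=0.2308
x=-10: |R|=0.1111
x=-100: |R|=0.2346
θ=4/5≥1/2 ⇒ |1+1/5x|<|1−4/5x| ∀x<0 ⇒ stable on all of ℝ⁻.

(−∞, 0) — no finite endpoint.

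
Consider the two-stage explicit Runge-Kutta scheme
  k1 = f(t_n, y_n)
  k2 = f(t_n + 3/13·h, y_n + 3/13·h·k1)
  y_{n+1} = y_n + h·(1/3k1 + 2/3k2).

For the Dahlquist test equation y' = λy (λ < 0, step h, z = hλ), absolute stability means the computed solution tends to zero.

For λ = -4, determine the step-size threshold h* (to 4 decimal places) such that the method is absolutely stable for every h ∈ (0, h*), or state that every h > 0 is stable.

(-6.5000,0); λ=-4 ⇒ h* = (13/2)/4 = 1.6250.

With y'=λy (z=hλ):
  k1=λy_n ⇒ h·k1=z·y_n;  k2=λ(1+3/13z)y_n ⇒ h·k2=z(1+3/13z)y_n
  y_{n+1}/y_n = 1 + 1/3z + 2/3z(1+3/13z) = 1 + z + 2/13z²
  R(z) = 1 + z + 2/13z².

Need |R(x)|<1, x<0.
x=-0.44: |R|=0.5898
R=1: x+2/13x²=0 ⇒ x=−13/2=-6.5000; min R=1−1/(4·2/13)=-0.6250>−1
Confirm numerically:
  x=-5.183: |R|=0.05016 <1
  x=-4.191: |R|=0.48877 <1
  x=-2.812: |R|=0.59549 <1
  x=-2.700: |R|=0.57846 <1
  x=-6.915: |R|=1.44150 >1
  x=-6.869: |R|=1.38995 >1
  x=-6.551: |R|=1.05140 >1
Stable set (-6.5000, 0).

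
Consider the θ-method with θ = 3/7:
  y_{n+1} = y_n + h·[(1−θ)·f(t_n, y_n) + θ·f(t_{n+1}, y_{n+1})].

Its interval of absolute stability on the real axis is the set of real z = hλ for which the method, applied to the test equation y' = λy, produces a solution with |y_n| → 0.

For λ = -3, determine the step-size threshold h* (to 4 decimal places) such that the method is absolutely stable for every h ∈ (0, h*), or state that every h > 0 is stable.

(-14.0000,0); λ=-3 ⇒ h* = (14)/3 = 4.6667.

Test eqn y'=λy, z=hλ:
  y_{n+1} = y_n + z·[4/7·y_n + 3/7·y_{n+1}] ⇒ (1 − 3/7z)y_{n+1} = (1 + 4/7z)y_n
  ⇒ R(z) = (1 + 4/7z)/(1 − 3/7z).

Boundary: |R(x)|=1, x<0.
x=-1.16: |R|=0.2252
R=−1: 1+4/7x = −1+3/7x ⇒ -1/7x=2 ⇒ x=2/(-1/7)=-14.0000
Confirm numerically:
  x=-11.584: |R|=0.94213 <1
  x=-8.346: |R|=0.82352 <1
  x=-6.746: |R|=0.73368 <1
  x=-14.578: |R|=1.01139 >1
  x=-14.379: |R|=1.00756 >1
  x=-14.353: |R|=1.00705 >1
Stable set (-14.0000, 0).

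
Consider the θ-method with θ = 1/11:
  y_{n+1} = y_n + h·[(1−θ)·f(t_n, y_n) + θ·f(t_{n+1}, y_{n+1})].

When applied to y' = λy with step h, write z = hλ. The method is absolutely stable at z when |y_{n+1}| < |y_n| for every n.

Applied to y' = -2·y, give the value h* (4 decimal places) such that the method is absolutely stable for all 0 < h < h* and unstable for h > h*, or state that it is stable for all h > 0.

(-2.4444,0); λ=-2 ⇒ h* = (22/9)/2 = 1.2222.

With y'=λy (z=hλ):
  y_{n+1} = y_n + z·[10/11·y_n + 1/11·y_{n+1}] ⇒ (1 − 1/11z)y_{n+1} = (1 + 10/11z)y_n
  Hence R(z) = (1 + 10/11z)/(1 − 1/11z).

Solve |R(x)|<1 on ℝ⁻.
x=-1.31: |R|=0.1706
R=−1: 1+10/11x = −1+1/11x ⇒ -9/11x=2 ⇒ x=2/(-9/11)=-2.4444
Confirm numerically:
  x=-2.060: |R|=0.73507 <1
  x=-1.954: |R|=0.65926 <1
  x=-1.369: |R|=0.21748 <1
  x=-1.006: |R|=0.07829 <1
  x=-3.019: |R|=1.36886 >1
  x=-2.753: |R|=1.20192 >1
Interval (-2.4444, 0).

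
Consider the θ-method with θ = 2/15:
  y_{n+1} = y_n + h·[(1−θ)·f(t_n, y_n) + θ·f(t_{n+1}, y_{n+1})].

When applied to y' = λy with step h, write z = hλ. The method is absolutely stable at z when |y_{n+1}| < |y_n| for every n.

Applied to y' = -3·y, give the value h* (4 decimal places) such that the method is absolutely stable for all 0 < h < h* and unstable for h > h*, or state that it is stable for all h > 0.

Test eqn y'=λy, z=hλ:
  y_{n+1} = y_n + z·[13/15·y_n + 2/15·y_{n+1}] ⇒ (1 − 2/15z)y_{n+1} = (1 + 13/15z)y_n
  R(z) = (1 + 13/15z)/(1 − 2/15z).

Find x<0 with |R(x)|<1.
x=-1.59: |R|=0.3119
R=−1: 1+13/15x = −1+2/15x ⇒ -11/15x=2 ⇒ x=2/(-11/15)=-2.7273
Confirm numerically:
  x=-2.654: |R|=0.96031 <1
  x=-2.410: |R|=0.82392 <1
  x=-2.180: |R|=0.68905 <1
  x=-1.702: |R|=0.38720 <1
  x=-3.305: |R|=1.29408 >1
  x=-2.983: |R|=1.13417 >1
Stable set (-2.7273, 0).

(-2.7273,0); λ=-3 ⇒ h* = (30/11)/3 = 0.9091.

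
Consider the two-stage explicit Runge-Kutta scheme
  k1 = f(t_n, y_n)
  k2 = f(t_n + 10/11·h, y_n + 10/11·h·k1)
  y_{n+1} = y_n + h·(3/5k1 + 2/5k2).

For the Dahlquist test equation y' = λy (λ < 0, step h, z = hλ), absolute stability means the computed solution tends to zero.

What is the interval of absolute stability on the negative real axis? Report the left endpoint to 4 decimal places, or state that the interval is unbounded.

z∈(-2.7500,0).

With y'=λy (z=hλ):
  k1=λy_n ⇒ h·k1=z·y_n;  k2=λ(1+10/11z)y_n ⇒ h·k2=z(1+10/11z)y_n
  y_{n+1}/y_n = 1 + 3/5z + 2/5z(1+10/11z) = 1 + z + 4/11z²
  Hence R(z) = 1 + z + 4/11z².

Find x<0 with |R(x)|<1.
x=-1.33: |R|=0.3132
R=1: x+4/11x²=0 ⇒ x=−11/4=-2.7500; min R=1−1/(4·4/11)=0.3125>−1
Confirm numerically:
  x=-2.678: |R|=0.92989 <1
  x=-2.346: |R|=0.65535 <1
  x=-1.801: |R|=0.37849 <1
  x=-1.359: |R|=0.31259 <1
  x=-3.330: |R|=1.70233 >1
  x=-3.007: |R|=1.28102 >1
  x=-2.971: |R|=1.23876 >1
So |R|<1 on (-2.7500, 0).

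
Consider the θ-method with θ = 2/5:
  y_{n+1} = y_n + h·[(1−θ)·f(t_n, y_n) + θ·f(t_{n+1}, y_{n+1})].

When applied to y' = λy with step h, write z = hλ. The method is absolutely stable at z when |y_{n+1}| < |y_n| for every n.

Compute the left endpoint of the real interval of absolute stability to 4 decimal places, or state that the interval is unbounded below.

Test eqn y'=λy, z=hλ:
  y_{n+1} = y_n + z·[3/5·y_n + 2/5·y_{n+1}] ⇒ (1 − 2/5z)y_{n+1} = (1 + 3/5z)y_n
  Hence R(z) = (1 + 3/5z)/(1 − 2/5z).

Boundary: |R(x)|=1, x<0.
x=-0.97: |R|=0.3012
R=−1: 1+3/5x = −1+2/5x ⇒ -1/5x=2 ⇒ x=2/(-1/5)=-10.0000
Confirm numerically:
  x=-9.256: |R|=0.96836 <1
  x=-8.175: |R|=0.91452 <1
  x=-5.374: |R|=0.70625 <1
  x=-10.271: |R|=1.01061 >1
  x=-10.186: |R|=1.00733 >1
Interval (-10.0000, 0).

z* = -10.0000.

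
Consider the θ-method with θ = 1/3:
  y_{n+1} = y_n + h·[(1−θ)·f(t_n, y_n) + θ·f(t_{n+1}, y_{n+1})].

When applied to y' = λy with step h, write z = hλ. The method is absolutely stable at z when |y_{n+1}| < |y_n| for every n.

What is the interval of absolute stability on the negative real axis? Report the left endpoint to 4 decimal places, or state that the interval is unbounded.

z∈(-6.0000,0).

With y'=λy (z=hλ):
  y_{n+1} = y_n + z·[2/3·y_n + 1/3·y_{n+1}] ⇒ (1 − 1/3z)y_{n+1} = (1 + 2/3z)y_n
  ⇒ R(z) = (1 + 2/3z)/(1 − 1/3z).

Solve |R(x)|<1 on ℝ⁻.
x=-1.41: |R|=0.0408
R=−1: 1+2/3x = −1+1/3x ⇒ -1/3x=2 ⇒ x=2/(-1/3)=-6.0000
Confirm numerically:
  x=-5.815: |R|=0.97901 <1
  x=-5.813: |R|=0.97878 <1
  x=-5.619: |R|=0.95580 <1
  x=-4.539: |R|=0.80621 <1
  x=-6.440: |R|=1.04661 >1
  x=-6.294: |R|=1.03163 >1
Interval (-6.0000, 0).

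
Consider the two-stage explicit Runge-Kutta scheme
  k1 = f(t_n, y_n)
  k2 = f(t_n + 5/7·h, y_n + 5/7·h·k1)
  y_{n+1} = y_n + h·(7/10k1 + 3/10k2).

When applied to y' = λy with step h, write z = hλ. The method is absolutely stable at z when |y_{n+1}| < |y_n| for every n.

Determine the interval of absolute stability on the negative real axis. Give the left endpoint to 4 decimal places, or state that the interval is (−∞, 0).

z∈(-4.6667,0).

Test eqn y'=λy, z=hλ:
  k1=λy_n ⇒ h·k1=z·y_n;  k2=λ(1+5/7z)y_n ⇒ h·k2=z(1+5/7z)y_n
  y_{n+1}/y_n = 1 + 7/10z + 3/10z(1+5/7z) = 1 + z + 3/14z²
  so R(z) = 1 + z + 3/14z².

Boundary: |R(x)|=1, x<0.
x=-1.74: |R|=0.0912
R=1: x+3/14x²=0 ⇒ x=−14/3=-4.6667; min R=1−1/(4·3/14)=-0.1667>−1
Confirm numerically:
  x=-3.834: |R|=0.31590 <1
  x=-3.268: |R|=0.02053 <1
  x=-2.809: |R|=0.11818 <1
  x=-4.948: |R|=1.29829 >1
  x=-4.762: |R|=1.09728 >1
Stable set (-4.6667, 0).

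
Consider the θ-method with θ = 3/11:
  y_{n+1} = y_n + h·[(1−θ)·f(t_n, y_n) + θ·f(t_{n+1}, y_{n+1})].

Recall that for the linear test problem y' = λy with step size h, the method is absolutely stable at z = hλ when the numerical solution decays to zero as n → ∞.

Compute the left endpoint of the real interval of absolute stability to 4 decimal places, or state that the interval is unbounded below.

With y'=λy (z=hλ):
  y_{n+1} = y_n + z·[8/11·y_n + 3/11·y_{n+1}] ⇒ (1 − 3/11z)y_{n+1} = (1 + 8/11z)y_n
  so R(z) = (1 + 8/11z)/(1 − 3/11z).

Need |R(x)|<1, x<0.
x=-1.09: |R|=0.1598
R=−1: 1+8/11x = −1+3/11x ⇒ -5/11x=2 ⇒ x=2/(-5/11)=-4.4000
Confirm numerically:
  x=-4.015: |R|=0.91647 <1
  x=-2.520: |R|=0.49353 <1
  x=-1.782: |R|=0.19919 <1
  x=-4.592: |R|=1.03875 >1
  x=-4.516: |R|=1.02363 >1
  x=-4.453: |R|=1.01088 >1
Interval (-4.4000, 0).

left endpoint -4.4000.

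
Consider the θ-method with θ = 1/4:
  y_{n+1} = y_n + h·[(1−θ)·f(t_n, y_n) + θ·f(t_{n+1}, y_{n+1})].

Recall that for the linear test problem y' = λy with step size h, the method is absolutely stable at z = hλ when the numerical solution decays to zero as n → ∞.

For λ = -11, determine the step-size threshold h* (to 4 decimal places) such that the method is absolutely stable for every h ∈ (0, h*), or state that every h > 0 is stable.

On y'=λy, z=hλ:
  y_{n+1} = y_n + z·[3/4·y_n + 1/4·y_{n+1}] ⇒ (1 − 1/4z)y_{n+1} = (1 + 3/4z)y_n
  ⇒ R(z) = (1 + 3/4z)/(1 − 1/4z).

Find x<0 with |R(x)|<1.
x=-1.41: |R|=0.0425
R=−1: 1+3/4x = −1+1/4x ⇒ -1/2x=2 ⇒ x=2/(-1/2)=-4.0000
Confirm numerically:
  x=-3.726: |R|=0.92907 <1
  x=-3.497: |R|=0.86581 <1
  x=-3.257: |R|=0.79523 <1
  x=-2.121: |R|=0.38605 <1
  x=-4.594: |R|=1.13824 >1
  x=-4.246: |R|=1.05967 >1
Interval (-4.0000, 0).

(-4.0000,0); λ=-11 ⇒ h* = (4)/11 = 0.3636.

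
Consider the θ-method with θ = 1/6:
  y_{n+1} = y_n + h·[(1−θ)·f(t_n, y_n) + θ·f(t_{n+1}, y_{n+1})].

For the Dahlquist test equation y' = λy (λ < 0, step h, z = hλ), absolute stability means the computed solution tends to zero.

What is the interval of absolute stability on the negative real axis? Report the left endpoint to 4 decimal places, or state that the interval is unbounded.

On y'=λy, z=hλ:
  y_{n+1} = y_n + z·[5/6·y_n + 1/6·y_{n+1}] ⇒ (1 − 1/6z)y_{n+1} = (1 + 5/6z)y_n
  ⇒ R(z) = (1 + 5/6z)/(1 − 1/6z).

Boundary: |R(x)|=1, x<0.
x=-0.87: |R|=0.2402
R=−1: 1+5/6x = −1+1/6x ⇒ -2/3x=2 ⇒ x=2/(-2/3)=-3.0000
Confirm numerically:
  x=-2.848: |R|=0.93128 <1
  x=-2.755: |R|=0.88806 <1
  x=-2.355: |R|=0.69120 <1
  x=-1.592: |R|=0.25817 <1
  x=-3.588: |R|=1.24531 >1
  x=-3.521: |R|=1.21888 >1
  x=-3.135: |R|=1.05911 >1
Interval (-3.0000, 0).

z∈(-3.0000,0).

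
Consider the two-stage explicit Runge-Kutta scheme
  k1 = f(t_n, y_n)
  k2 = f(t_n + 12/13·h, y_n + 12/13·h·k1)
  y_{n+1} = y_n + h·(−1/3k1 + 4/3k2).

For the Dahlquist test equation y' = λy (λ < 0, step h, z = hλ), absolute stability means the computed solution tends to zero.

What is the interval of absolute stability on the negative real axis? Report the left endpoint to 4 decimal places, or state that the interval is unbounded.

On y'=λy, z=hλ:
  k1=λy_n ⇒ h·k1=z·y_n;  k2=λ(1+12/13z)y_n ⇒ h·k2=z(1+12/13z)y_n
  y_{n+1}/y_n = 1 − 1/3z + 4/3z(1+12/13z) = 1 + z + 16/13z²
  R(z) = 1 + z + 16/13z².

Boundary: |R(x)|=1, x<0.
x=-1.17: |R|=1.5148
R=1: x+16/13x²=0 ⇒ x=−13/16=-0.8125; min R=1−1/(4·16/13)=0.7969>−1
Confirm numerically:
  x=-0.720: |R|=0.91803 <1
  x=-0.669: |R|=0.88184 <1
  x=-0.461: |R|=0.80056 <1
  x=-1.231: |R|=1.63406 >1
  x=-1.081: |R|=1.35723 >1
Interval (-0.8125, 0).

(-0.8125, 0).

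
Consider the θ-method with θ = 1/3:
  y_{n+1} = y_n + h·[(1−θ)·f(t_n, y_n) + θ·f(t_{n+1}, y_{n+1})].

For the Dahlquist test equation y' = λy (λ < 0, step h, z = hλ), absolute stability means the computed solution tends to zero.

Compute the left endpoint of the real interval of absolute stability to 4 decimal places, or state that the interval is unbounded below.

On y'=λy, z=hλ:
  y_{n+1} = y_n + z·[2/3·y_n + 1/3·y_{n+1}] ⇒ (1 − 1/3z)y_{n+1} = (1 + 2/3z)y_n
  ⇒ R(z) = (1 + 2/3z)/(1 − 1/3z).

Boundary: |R(x)|=1, x<0.
x=-1.35: |R|=0.0690
R=−1: 1+2/3x = −1+1/3x ⇒ -1/3x=2 ⇒ x=2/(-1/3)=-6.0000
Confirm numerically:
  x=-5.032: |R|=0.87948 <1
  x=-4.550: |R|=0.80795 <1
  x=-4.517: |R|=0.80271 <1
  x=-6.554: |R|=1.05799 >1
  x=-6.379: |R|=1.04041 >1
Interval (-6.0000, 0).

z* = -6.0000.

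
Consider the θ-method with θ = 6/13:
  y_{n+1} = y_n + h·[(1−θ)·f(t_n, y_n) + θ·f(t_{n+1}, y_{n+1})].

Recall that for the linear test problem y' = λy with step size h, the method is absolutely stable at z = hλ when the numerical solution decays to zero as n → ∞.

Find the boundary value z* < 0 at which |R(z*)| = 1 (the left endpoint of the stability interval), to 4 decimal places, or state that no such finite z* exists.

On y'=λy, z=hλ:
  y_{n+1} = y_n + z·[7/13·y_n + 6/13·y_{n+1}] ⇒ (1 − 6/13z)y_{n+1} = (1 + 7/13z)y_n
  R(z) = (1 + 7/13z)/(1 − 6/13z).

Find x<0 with |R(x)|<1.
x=-1.2: |R|=0.2277
R=−1: 1+7/13x = −1+6/13x ⇒ -1/13x=2 ⇒ x=2/(-1/13)=-26.0000
Confirm numerically:
  x=-21.740: |R|=0.97030 <1
  x=-21.044: |R|=0.96441 <1
  x=-17.088: |R|=0.92286 <1
  x=-26.356: |R|=1.00208 >1
  x=-26.337: |R|=1.00197 >1
  x=-26.194: |R|=1.00114 >1
Interval (-26.0000, 0).

left endpoint -26.0000.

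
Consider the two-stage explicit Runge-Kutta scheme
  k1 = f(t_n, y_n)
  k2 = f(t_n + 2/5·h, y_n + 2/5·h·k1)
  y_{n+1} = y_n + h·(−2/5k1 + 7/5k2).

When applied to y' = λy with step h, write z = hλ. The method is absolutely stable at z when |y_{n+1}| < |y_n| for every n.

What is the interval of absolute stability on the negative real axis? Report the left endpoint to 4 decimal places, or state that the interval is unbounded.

On y'=λy, z=hλ:
  k1=λy_n ⇒ h·k1=z·y_n;  k2=λ(1+2/5z)y_n ⇒ h·k2=z(1+2/5z)y_n
  y_{n+1}/y_n = 1 − 2/5z + 7/5z(1+2/5z) = 1 + z + 14/25z²
  ⇒ R(z) = 1 + z + 14/25z².

Need |R(x)|<1, x<0.
x=-1.59: |R|=0.8257
R=1: x+14/25x²=0 ⇒ x=−25/14=-1.7857; min R=1−1/(4·14/25)=0.5536>−1
Confirm numerically:
  x=-1.702: |R|=0.92021 <1
  x=-1.479: |R|=0.74597 <1
  x=-1.450: |R|=0.72740 <1
  x=-2.146: |R|=1.43298 >1
  x=-2.114: |R|=1.38864 >1
  x=-2.066: |R|=1.32428 >1
Stable set (-1.7857, 0).

z∈(-1.7857,0).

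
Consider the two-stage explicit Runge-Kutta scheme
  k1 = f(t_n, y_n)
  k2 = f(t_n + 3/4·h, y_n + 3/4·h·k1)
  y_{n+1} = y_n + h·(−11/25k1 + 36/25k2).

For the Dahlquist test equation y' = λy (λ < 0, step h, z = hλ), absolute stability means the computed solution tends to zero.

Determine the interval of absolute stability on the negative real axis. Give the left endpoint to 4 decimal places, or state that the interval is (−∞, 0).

z∈(-0.9259,0).

With y'=λy (z=hλ):
  k1=λy_n ⇒ h·k1=z·y_n;  k2=λ(1+3/4z)y_n ⇒ h·k2=z(1+3/4z)y_n
  y_{n+1}/y_n = 1 − 11/25z + 36/25z(1+3/4z) = 1 + z + 27/25z²
  so R(z) = 1 + z + 27/25z².

Boundary: |R(x)|=1, x<0.
x=-1.69: |R|=2.3946
R=1: x+27/25x²=0 ⇒ x=−25/27=-0.9259; min R=1−1/(4·27/25)=0.7685>−1
Confirm numerically:
  x=-0.698: |R|=0.82818 <1
  x=-0.633: |R|=0.79974 <1
  x=-0.552: |R|=0.77708 <1
  x=-0.378: |R|=0.77631 <1
  x=-1.292: |R|=1.51081 >1
  x=-0.960: |R|=1.03533 >1
So |R|<1 on (-0.9259, 0).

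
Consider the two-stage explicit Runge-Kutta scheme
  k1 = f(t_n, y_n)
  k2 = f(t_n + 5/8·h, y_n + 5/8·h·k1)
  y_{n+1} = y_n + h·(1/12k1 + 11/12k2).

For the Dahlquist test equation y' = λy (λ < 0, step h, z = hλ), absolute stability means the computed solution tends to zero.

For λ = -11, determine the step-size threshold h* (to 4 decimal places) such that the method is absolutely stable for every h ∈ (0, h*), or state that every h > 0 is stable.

(-1.7455,0); λ=-11 ⇒ h* = (96/55)/11 = 0.1587.

With y'=λy (z=hλ):
  k1=λy_n ⇒ h·k1=z·y_n;  k2=λ(1+5/8z)y_n ⇒ h·k2=z(1+5/8z)y_n
  y_{n+1}/y_n = 1 + 1/12z + 11/12z(1+5/8z) = 1 + z + 55/96z²
  so R(z) = 1 + z + 55/96z².

Solve |R(x)|<1 on ℝ⁻.
x=-1.01: |R|=0.5744
R=1: x+55/96x²=0 ⇒ x=−96/55=-1.7455; min R=1−1/(4·55/96)=0.5636>−1
Confirm numerically:
  x=-1.671: |R|=0.92872 <1
  x=-1.372: |R|=0.70645 <1
  x=-1.280: |R|=0.65867 <1
  x=-1.027: |R|=0.57727 <1
  x=-2.176: |R|=1.53675 >1
  x=-2.134: |R|=1.47504 >1
  x=-2.077: |R|=1.39452 >1
Interval (-1.7455, 0).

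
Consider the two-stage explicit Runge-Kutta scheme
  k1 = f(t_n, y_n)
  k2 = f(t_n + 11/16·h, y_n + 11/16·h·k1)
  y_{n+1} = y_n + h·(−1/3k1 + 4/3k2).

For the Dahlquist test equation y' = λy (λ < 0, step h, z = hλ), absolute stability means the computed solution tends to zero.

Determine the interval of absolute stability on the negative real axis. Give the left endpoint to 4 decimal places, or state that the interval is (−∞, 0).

(-1.0909, 0).

Set f=λy, z=hλ:
  k1=λy_n ⇒ h·k1=z·y_n;  k2=λ(1+11/16z)y_n ⇒ h·k2=z(1+11/16z)y_n
  y_{n+1}/y_n = 1 − 1/3z + 4/3z(1+11/16z) = 1 + z + 11/12z²
  R(z) = 1 + z + 11/12z².

Find x<0 with |R(x)|<1.
x=-0.75: |R|=0.7656
R=1: x+11/12x²=0 ⇒ x=−12/11=-1.0909; min R=1−1/(4·11/12)=0.7273>−1
Confirm numerically:
  x=-0.934: |R|=0.86566 <1
  x=-0.777: |R|=0.77642 <1
  x=-0.511: |R|=0.72836 <1
  x=-1.443: |R|=1.46573 >1
  x=-1.382: |R|=1.36876 >1
So |R|<1 on (-1.0909, 0).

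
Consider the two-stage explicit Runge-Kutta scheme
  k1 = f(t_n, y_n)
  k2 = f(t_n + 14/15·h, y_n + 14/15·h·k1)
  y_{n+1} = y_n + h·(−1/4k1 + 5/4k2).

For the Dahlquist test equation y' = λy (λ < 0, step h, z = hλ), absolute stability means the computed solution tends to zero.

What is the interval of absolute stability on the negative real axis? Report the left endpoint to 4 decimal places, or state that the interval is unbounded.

Set f=λy, z=hλ:
  k1=λy_n ⇒ h·k1=z·y_n;  k2=λ(1+14/15z)y_n ⇒ h·k2=z(1+14/15z)y_n
  y_{n+1}/y_n = 1 − 1/4z + 5/4z(1+14/15z) = 1 + z + 7/6z²
  so R(z) = 1 + z + 7/6z².

Boundary: |R(x)|=1, x<0.
x=-1.68: |R|=2.6128
R=1: x+7/6x²=0 ⇒ x=−6/7=-0.8571; min R=1−1/(4·7/6)=0.7857>−1
Confirm numerically:
  x=-0.815: |R|=0.95993 <1
  x=-0.561: |R|=0.80617 <1
  x=-0.520: |R|=0.79547 <1
  x=-0.496: |R|=0.79102 <1
  x=-1.407: |R|=1.90259 >1
  x=-1.084: |R|=1.28690 >1
  x=-1.059: |R|=1.24939 >1
Stable set (-0.8571, 0).

z∈(-0.8571,0).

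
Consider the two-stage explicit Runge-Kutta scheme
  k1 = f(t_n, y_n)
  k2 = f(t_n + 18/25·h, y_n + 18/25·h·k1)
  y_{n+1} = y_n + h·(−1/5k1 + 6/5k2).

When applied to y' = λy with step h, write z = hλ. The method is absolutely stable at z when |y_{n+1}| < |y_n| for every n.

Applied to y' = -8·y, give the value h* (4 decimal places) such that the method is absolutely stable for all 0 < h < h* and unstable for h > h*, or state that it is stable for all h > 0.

(-1.1574,0); λ=-8 ⇒ h* = (125/108)/8 = 0.1447.

With y'=λy (z=hλ):
  k1=λy_n ⇒ h·k1=z·y_n;  k2=λ(1+18/25z)y_n ⇒ h·k2=z(1+18/25z)y_n
  y_{n+1}/y_n = 1 − 1/5z + 6/5z(1+18/25z) = 1 + z + 108/125z²
  ⇒ R(z) = 1 + z + 108/125z².

Boundary: |R(x)|=1, x<0.
x=-1.03: |R|=0.8866
R=1: x+108/125x²=0 ⇒ x=−125/108=-1.1574; min R=1−1/(4·108/125)=0.7106>−1
Confirm numerically:
  x=-1.008: |R|=0.86988 <1
  x=-0.766: |R|=0.74096 <1
  x=-0.648: |R|=0.71480 <1
  x=-0.644: |R|=0.71433 <1
  x=-1.435: |R|=1.34417 >1
  x=-1.350: |R|=1.22464 >1
Interval (-1.1574, 0).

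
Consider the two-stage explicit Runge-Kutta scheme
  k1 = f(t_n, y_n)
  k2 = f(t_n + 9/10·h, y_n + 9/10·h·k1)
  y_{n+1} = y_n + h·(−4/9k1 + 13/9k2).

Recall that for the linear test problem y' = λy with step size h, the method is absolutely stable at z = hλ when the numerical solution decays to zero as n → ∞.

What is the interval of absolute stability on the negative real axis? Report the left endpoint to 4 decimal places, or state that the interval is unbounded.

Test eqn y'=λy, z=hλ:
  k1=λy_n ⇒ h·k1=z·y_n;  k2=λ(1+9/10z)y_n ⇒ h·k2=z(1+9/10z)y_n
  y_{n+1}/y_n = 1 − 4/9z + 13/9z(1+9/10z) = 1 + z + 13/10z²
  ⇒ R(z) = 1 + z + 13/10z².

Need |R(x)|<1, x<0.
x=-1.7: |R|=3.0570
R=1: x+13/10x²=0 ⇒ x=−10/13=-0.7692; min R=1−1/(4·13/10)=0.8077>−1
Confirm numerically:
  x=-0.706: |R|=0.94197 <1
  x=-0.583: |R|=0.85886 <1
  x=-0.544: |R|=0.84072 <1
  x=-0.482: |R|=0.82002 <1
  x=-1.322: |R|=1.94999 >1
  x=-1.304: |R|=1.90654 >1
  x=-1.300: |R|=1.89700 >1
Stable set (-0.7692, 0).

(-0.7692, 0).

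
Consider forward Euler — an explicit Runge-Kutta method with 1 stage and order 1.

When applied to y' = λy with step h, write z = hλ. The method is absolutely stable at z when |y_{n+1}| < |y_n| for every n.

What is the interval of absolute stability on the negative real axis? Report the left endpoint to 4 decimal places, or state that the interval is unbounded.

Set f=λy, z=hλ:
  order 1, 1-stage ⇒ R(z)=1+z
  (e.g. R(-0.48)=0.52000, |R|=0.52000)

Solve |R(x)|<1 on ℝ⁻.
x=-0.48: |R|=0.5200
|R(-2.37)|=1.3700 |R(-0.86)|=0.1400 |R(-0.64)|=0.3600
Bisect:
  x_lo=-2.5442 |R|=1.5442  x_hi=-0.3254 |R|=0.6746
  mid=-1.43478 |R|=0.43478 →hi
  mid=-1.98950 |R|=0.98950 →hi
  mid=-2.26685 |R|=1.26685 →lo
  mid=-2.12817 |R|=1.12817 →lo
  mid=-2.05884 |R|=1.05884 →lo
  mid=-2.02417 |R|=1.02417 →lo
  mid=-2.00683 |R|=1.00683 →lo
  mid=-1.99816 |R|=0.99816 →hi
  mid=-2.00250 |R|=1.00250 →lo
  ...
  [-2.00006,-1.99992] ⇒ x*=-2.0000
Stable set (-2.0000, 0).

(-2.0000, 0).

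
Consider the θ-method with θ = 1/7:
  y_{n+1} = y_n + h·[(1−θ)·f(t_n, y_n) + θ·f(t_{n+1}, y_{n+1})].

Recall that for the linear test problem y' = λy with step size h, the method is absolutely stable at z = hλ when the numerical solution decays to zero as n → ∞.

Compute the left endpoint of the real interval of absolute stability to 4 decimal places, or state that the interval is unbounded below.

With y'=λy (z=hλ):
  y_{n+1} = y_n + z·[6/7·y_n + 1/7·y_{n+1}] ⇒ (1 − 1/7z)y_{n+1} = (1 + 6/7z)y_n
  ⇒ R(z) = (1 + 6/7z)/(1 − 1/7z).

Need |R(x)|<1, x<0.
x=-1.13: |R|=0.0271
R=−1: 1+6/7x = −1+1/7x ⇒ -5/7x=2 ⇒ x=2/(-5/7)=-2.8000
Confirm numerically:
  x=-2.603: |R|=0.89743 <1
  x=-1.930: |R|=0.51288 <1
  x=-1.613: |R|=0.31093 <1
  x=-3.143: |R|=1.16908 >1
  x=-2.988: |R|=1.09411 >1
Stable set (-2.8000, 0).

z* = -2.8000.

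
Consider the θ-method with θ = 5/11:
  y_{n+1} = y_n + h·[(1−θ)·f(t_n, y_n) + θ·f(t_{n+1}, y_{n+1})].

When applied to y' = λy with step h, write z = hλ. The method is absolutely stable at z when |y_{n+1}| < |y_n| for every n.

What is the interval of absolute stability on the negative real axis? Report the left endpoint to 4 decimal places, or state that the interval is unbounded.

Set f=λy, z=hλ:
  y_{n+1} = y_n + z·[6/11·y_n + 5/11·y_{n+1}] ⇒ (1 − 5/11z)y_{n+1} = (1 + 6/11z)y_n
  so R(z) = (1 + 6/11z)/(1 − 5/11z).

Need |R(x)|<1, x<0.
x=-0.96: |R|=0.3316
R=−1: 1+6/11x = −1+5/11x ⇒ -1/11x=2 ⇒ x=2/(-1/11)=-22.0000
Confirm numerically:
  x=-21.735: |R|=0.99779 <1
  x=-17.785: |R|=0.95782 <1
  x=-14.445: |R|=0.90922 <1
  x=-12.240: |R|=0.86482 <1
  x=-22.478: |R|=1.00387 >1
  x=-22.293: |R|=1.00239 >1
  x=-22.279: |R|=1.00228 >1
Stable set (-22.0000, 0).

(-22.0000, 0).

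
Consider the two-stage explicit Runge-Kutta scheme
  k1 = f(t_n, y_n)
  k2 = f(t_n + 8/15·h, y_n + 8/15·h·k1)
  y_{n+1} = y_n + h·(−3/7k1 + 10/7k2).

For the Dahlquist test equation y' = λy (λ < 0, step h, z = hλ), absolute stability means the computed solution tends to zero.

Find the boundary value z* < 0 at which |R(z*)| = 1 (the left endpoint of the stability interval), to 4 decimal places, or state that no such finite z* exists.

left endpoint -1.3125.

On y'=λy, z=hλ:
  k1=λy_n ⇒ h·k1=z·y_n;  k2=λ(1+8/15z)y_n ⇒ h·k2=z(1+8/15z)y_n
  y_{n+1}/y_n = 1 − 3/7z + 10/7z(1+8/15z) = 1 + z + 16/21z²
  so R(z) = 1 + z + 16/21z².

Boundary: |R(x)|=1, x<0.
x=-1.14: |R|=0.8502
R=1: x+16/21x²=0 ⇒ x=−21/16=-1.3125; min R=1−1/(4·16/21)=0.6719>−1
Confirm numerically:
  x=-1.111: |R|=0.82944 <1
  x=-0.867: |R|=0.70572 <1
  x=-0.668: |R|=0.67198 <1
  x=-1.858: |R|=1.77222 >1
  x=-1.671: |R|=1.45642 >1
  x=-1.464: |R|=1.16899 >1
Interval (-1.3125, 0).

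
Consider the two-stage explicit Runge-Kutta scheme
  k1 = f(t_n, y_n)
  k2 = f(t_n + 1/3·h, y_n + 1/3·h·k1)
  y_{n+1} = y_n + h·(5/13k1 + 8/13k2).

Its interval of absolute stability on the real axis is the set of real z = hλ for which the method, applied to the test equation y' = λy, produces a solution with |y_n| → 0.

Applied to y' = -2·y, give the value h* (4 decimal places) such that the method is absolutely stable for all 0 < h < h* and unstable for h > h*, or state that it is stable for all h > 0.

(-4.8750,0); λ=-2 ⇒ h* = (39/8)/2 = 2.4375.

On y'=λy, z=hλ:
  k1=λy_n ⇒ h·k1=z·y_n;  k2=λ(1+1/3z)y_n ⇒ h·k2=z(1+1/3z)y_n
  y_{n+1}/y_n = 1 + 5/13z + 8/13z(1+1/3z) = 1 + z + 8/39z²
  ⇒ R(z) = 1 + z + 8/39z².

Need |R(x)|<1, x<0.
x=-1: |R|=0.2051
R=1: x+8/39x²=0 ⇒ x=−39/8=-4.8750; min R=1−1/(4·8/39)=-0.2188>−1
Confirm numerically:
  x=-4.221: |R|=0.43374 <1
  x=-4.190: |R|=0.41125 <1
  x=-2.522: |R|=0.21729 <1
  x=-2.459: |R|=0.21866 <1
  x=-5.311: |R|=1.47499 >1
  x=-5.139: |R|=1.27830 >1
Interval (-4.8750, 0).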